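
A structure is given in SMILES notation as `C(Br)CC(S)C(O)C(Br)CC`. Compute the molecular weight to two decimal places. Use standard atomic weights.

306.06 g/mol

Atom tally by fragment:
  BrCH2 → C:1 H:2 Br:1
  CH2 → C:1 H:2
  CH(SH) → C:1 H:2 S:1
  CH(OH) → C:1 H:2 O:1
  CH(Br) → C:1 H:1 Br:1
  CH2 → C:1 H:2
  CH3 → C:1 H:3
Element totals:
  C: 7
  H: 14
  Br: 2
  O: 1
  S: 1
Molecular formula: C7H14Br2OS.
  M = 7(12.011) + 14(1.008) + 2(79.904) + 15.999 + 32.06
    = 84.077 + 14.112 + 159.808 + 15.999 + 32.060 = 306.056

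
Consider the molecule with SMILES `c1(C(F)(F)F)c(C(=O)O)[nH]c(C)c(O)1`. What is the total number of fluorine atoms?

Atom tally by fragment:
  pyrrole ring core → C:4 H:5 N:1
  (− 4 ring H displaced by substituents)
  + CF3 → C:1 F:3
  + COOH → C:1 H:1 O:2
  + CH3 → C:1 H:3
  + OH → O:1 H:1
Element totals:
  C: 7
  H: 6
  F: 3
  N: 1
  O: 3

3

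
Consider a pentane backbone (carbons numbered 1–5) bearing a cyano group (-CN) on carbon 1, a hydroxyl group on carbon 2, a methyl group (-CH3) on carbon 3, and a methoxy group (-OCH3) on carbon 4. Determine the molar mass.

Atom tally by fragment:
  NCCH2 → C:2 H:2 N:1
  CH(OH) → C:1 H:2 O:1
  CH(CH3) → C:2 H:4
  CH(OCH3) → C:2 H:4 O:1
  CH3 → C:1 H:3
Element totals:
  C: 8
  H: 15
  N: 1
  O: 2
Molecular formula: C8H15NO2.
  M = 8(12.011) + 15(1.008) + 14.007 + 2(15.999)
    = 96.088 + 15.120 + 14.007 + 31.998 = 157.213

157.21 g/mol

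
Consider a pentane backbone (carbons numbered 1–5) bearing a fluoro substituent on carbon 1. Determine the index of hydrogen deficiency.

0

Atom tally by fragment:
  FCH2 → C:1 H:2 F:1
  CH2 → C:1 H:2
  CH2 → C:1 H:2
  CH2 → C:1 H:2
  CH3 → C:1 H:3
Element totals:
  C: 5
  H: 11
  F: 1
Molecular formula: C5H11F.
DoU = (2C + 2 + N − H − X) / 2 = (2·5 + 2 + 0 − 11 − 1) / 2 = 0.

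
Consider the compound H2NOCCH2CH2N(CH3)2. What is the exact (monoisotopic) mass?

116.0950

Atom tally by fragment:
  H2NOCCH2 → C:2 H:4 O:1 N:1
  CH2N(CH3)2 → C:3 H:8 N:1
Element totals:
  C: 5
  H: 12
  N: 2
  O: 1
Molecular formula: C5H12N2O.
  M = 5(12.0) + 12(1.007825) + 2(14.003074) + 15.994915
    = 60.000000 + 12.093900 + 28.006148 + 15.994915 = 116.094963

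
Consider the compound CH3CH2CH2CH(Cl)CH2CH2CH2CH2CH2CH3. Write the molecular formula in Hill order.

Atom tally by fragment:
  CH3 → C:1 H:3
  CH2 → C:1 H:2
  CH2 → C:1 H:2
  CH(Cl) → C:1 H:1 Cl:1
  CH2 → C:1 H:2
  CH2 → C:1 H:2
  CH2 → C:1 H:2
  CH2 → C:1 H:2
  CH2 → C:1 H:2
  CH3 → C:1 H:3
Element totals:
  C: 10
  H: 21
  Cl: 1

C10H21Cl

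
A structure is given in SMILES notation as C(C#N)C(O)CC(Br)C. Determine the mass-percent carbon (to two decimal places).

Atom tally by fragment:
  NCCH2 → C:2 H:2 N:1
  CH(OH) → C:1 H:2 O:1
  CH2 → C:1 H:2
  CH(Br) → C:1 H:1 Br:1
  CH3 → C:1 H:3
Element totals:
  C: 6
  H: 10
  Br: 1
  N: 1
  O: 1
Molecular formula: C6H10BrNO.
Molar mass = 192.056 g/mol.
Mass from C: 6 × 12.011 = 72.066 g/mol.
%C = 72.066 / 192.056 × 100 = 37.52%.

37.52%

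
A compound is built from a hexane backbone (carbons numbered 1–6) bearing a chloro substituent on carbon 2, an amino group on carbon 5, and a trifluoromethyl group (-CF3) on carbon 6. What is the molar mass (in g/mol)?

Atom tally by fragment:
  CH3 → C:1 H:3
  CH(Cl) → C:1 H:1 Cl:1
  CH2 → C:1 H:2
  CH2 → C:1 H:2
  CH(NH2) → C:1 H:3 N:1
  CH2CF3 → C:2 H:2 F:3
Element totals:
  C: 7
  H: 13
  Cl: 1
  F: 3
  N: 1
Molecular formula: C7H13ClF3N.
  M = 7(12.011) + 13(1.008) + 35.45 + 3(18.998) + 14.007
    = 84.077 + 13.104 + 35.450 + 56.994 + 14.007 = 203.632

203.63 g/mol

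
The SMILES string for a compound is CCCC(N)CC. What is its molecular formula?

Atom tally by fragment:
  CH3 → C:1 H:3
  CH2 → C:1 H:2
  CH2 → C:1 H:2
  CH(NH2) → C:1 H:3 N:1
  CH2 → C:1 H:2
  CH3 → C:1 H:3
Element totals:
  C: 6
  H: 15
  N: 1

C6H15N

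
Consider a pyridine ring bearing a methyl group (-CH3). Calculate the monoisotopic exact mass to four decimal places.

93.0578

Atom tally by fragment:
  pyridine ring core → C:5 H:5 N:1
  (− 1 ring H displaced by substituents)
  + CH3 → C:1 H:3
Element totals:
  C: 6
  H: 7
  N: 1
Molecular formula: C6H7N.
  M = 6(12.0) + 7(1.007825) + 14.003074
    = 72.000000 + 7.054775 + 14.003074 = 93.057849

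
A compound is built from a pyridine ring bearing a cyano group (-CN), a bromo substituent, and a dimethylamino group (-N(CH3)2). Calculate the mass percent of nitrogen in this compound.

18.59%

Atom tally by fragment:
  pyridine ring core → C:5 H:5 N:1
  (− 3 ring H displaced by substituents)
  + CN → C:1 N:1
  + Br → Br:1
  + N(CH3)2 → N:1 C:2 H:6
Element totals:
  C: 8
  H: 8
  Br: 1
  N: 3
Molecular formula: C8H8BrN3.
Molar mass = 226.077 g/mol.
Mass from N: 3 × 14.007 = 42.021 g/mol.
%N = 42.021 / 226.077 × 100 = 18.59%.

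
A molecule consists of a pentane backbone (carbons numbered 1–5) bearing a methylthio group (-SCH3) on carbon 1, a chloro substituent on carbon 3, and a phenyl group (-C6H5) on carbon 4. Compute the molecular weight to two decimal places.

228.78 g/mol

Atom tally by fragment:
  CH3SCH2 → C:2 H:5 S:1
  CH2 → C:1 H:2
  CH(Cl) → C:1 H:1 Cl:1
  CH(C6H5) → C:7 H:6
  CH3 → C:1 H:3
Element totals:
  C: 12
  H: 17
  Cl: 1
  S: 1
Molecular formula: C12H17ClS.
  M = 12(12.011) + 17(1.008) + 35.45 + 32.06
    = 144.132 + 17.136 + 35.450 + 32.060 = 228.778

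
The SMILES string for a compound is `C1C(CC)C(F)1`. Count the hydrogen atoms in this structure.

9

Atom tally by fragment:
  cyclopropane ring core → C:3 H:6
  (− 2 ring H displaced by substituents)
  + C2H5 → C:2 H:5
  + F → F:1
Element totals:
  C: 5
  H: 9
  F: 1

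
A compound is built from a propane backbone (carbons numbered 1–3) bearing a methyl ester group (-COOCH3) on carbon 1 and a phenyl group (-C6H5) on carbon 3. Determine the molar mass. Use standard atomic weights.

Atom tally by fragment:
  CH3OOCCH2 → C:3 H:5 O:2
  CH2 → C:1 H:2
  CH2C6H5 → C:7 H:7
Element totals:
  C: 11
  H: 14
  O: 2
Molecular formula: C11H14O2.
  M = 11(12.011) + 14(1.008) + 2(15.999)
    = 132.121 + 14.112 + 31.998 = 178.231

178.23 g/mol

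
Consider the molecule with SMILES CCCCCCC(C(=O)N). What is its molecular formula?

C8H17NO

Atom tally by fragment:
  CH3 → C:1 H:3
  CH2 → C:1 H:2
  CH2 → C:1 H:2
  CH2 → C:1 H:2
  CH2 → C:1 H:2
  CH2 → C:1 H:2
  CH2CONH2 → C:2 H:4 O:1 N:1
Element totals:
  C: 8
  H: 17
  N: 1
  O: 1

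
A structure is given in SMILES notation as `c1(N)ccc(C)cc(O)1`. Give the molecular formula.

C7H9NO

Atom tally by fragment:
  benzene ring core → C:6 H:6
  (− 3 ring H displaced by substituents)
  + NH2 → N:1 H:2
  + CH3 → C:1 H:3
  + OH → O:1 H:1
Element totals:
  C: 7
  H: 9
  N: 1
  O: 1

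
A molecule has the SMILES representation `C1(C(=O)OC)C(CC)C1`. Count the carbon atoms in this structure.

Atom tally by fragment:
  cyclopropane ring core → C:3 H:6
  (− 2 ring H displaced by substituents)
  + COOCH3 → C:2 H:3 O:2
  + C2H5 → C:2 H:5
Element totals:
  C: 7
  H: 12
  O: 2

7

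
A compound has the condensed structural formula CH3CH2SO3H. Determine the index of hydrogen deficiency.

Element totals:
  C: 2
  H: 6
  O: 3
  S: 1
Molecular formula: C2H6O3S.
DoU = (2C + 2 + N − H − X) / 2 = (2·2 + 2 + 0 − 6 − 0) / 2 = 0.

0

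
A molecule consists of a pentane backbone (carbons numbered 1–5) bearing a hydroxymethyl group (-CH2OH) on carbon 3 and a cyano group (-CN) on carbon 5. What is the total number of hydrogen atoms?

Atom tally by fragment:
  CH3 → C:1 H:3
  CH2 → C:1 H:2
  CH(CH2OH) → C:2 H:4 O:1
  CH2 → C:1 H:2
  CH2CN → C:2 H:2 N:1
Element totals:
  C: 7
  H: 13
  N: 1
  O: 1

13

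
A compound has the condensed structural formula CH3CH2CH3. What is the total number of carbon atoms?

Atom tally by fragment:
  CH3 → C:1 H:3
  CH2 → C:1 H:2
  CH3 → C:1 H:3
Element totals:
  C: 3
  H: 8

3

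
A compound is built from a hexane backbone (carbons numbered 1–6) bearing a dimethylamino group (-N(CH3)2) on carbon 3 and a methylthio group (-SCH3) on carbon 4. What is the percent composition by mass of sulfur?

Atom tally by fragment:
  CH3 → C:1 H:3
  CH2 → C:1 H:2
  CH(N(CH3)2) → C:3 H:7 N:1
  CH(SCH3) → C:2 H:4 S:1
  CH2 → C:1 H:2
  CH3 → C:1 H:3
Element totals:
  C: 9
  H: 21
  N: 1
  S: 1
Molecular formula: C9H21NS.
Molar mass = 175.334 g/mol.
Mass from S: 1 × 32.06 = 32.060 g/mol.
%S = 32.060 / 175.334 × 100 = 18.29%.

18.29%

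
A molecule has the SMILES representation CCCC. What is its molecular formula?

C4H10

Atom tally by fragment:
  CH3 → C:1 H:3
  CH2 → C:1 H:2
  CH2 → C:1 H:2
  CH3 → C:1 H:3
Element totals:
  C: 4
  H: 10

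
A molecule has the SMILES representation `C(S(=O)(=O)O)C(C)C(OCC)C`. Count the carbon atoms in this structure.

7

Atom tally by fragment:
  HO3SCH2 → C:1 H:3 S:1 O:3
  CH(CH3) → C:2 H:4
  CH(OC2H5) → C:3 H:6 O:1
  CH3 → C:1 H:3
Element totals:
  C: 7
  H: 16
  O: 4
  S: 1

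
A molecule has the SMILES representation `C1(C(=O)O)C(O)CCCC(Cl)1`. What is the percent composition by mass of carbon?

47.07%

Atom tally by fragment:
  cyclohexane ring core → C:6 H:12
  (− 3 ring H displaced by substituents)
  + COOH → C:1 H:1 O:2
  + OH → O:1 H:1
  + Cl → Cl:1
Element totals:
  C: 7
  H: 11
  Cl: 1
  O: 3
Molecular formula: C7H11ClO3.
Molar mass = 178.612 g/mol.
Mass from C: 7 × 12.011 = 84.077 g/mol.
%C = 84.077 / 178.612 × 100 = 47.07%.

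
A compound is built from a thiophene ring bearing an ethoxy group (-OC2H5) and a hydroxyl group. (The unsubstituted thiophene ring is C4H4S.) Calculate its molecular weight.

Atom tally by fragment:
  thiophene ring core → C:4 H:4 S:1
  (− 2 ring H displaced by substituents)
  + OC2H5 → C:2 H:5 O:1
  + OH → O:1 H:1
Element totals:
  C: 6
  H: 8
  O: 2
  S: 1
Molecular formula: C6H8O2S.
  M = 6(12.011) + 8(1.008) + 2(15.999) + 32.06
    = 72.066 + 8.064 + 31.998 + 32.060 = 144.188

144.19 g/mol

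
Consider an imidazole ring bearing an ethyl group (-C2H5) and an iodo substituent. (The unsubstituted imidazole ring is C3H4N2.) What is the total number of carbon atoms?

Atom tally by fragment:
  imidazole ring core → C:3 H:4 N:2
  (− 2 ring H displaced by substituents)
  + C2H5 → C:2 H:5
  + I → I:1
Element totals:
  C: 5
  H: 7
  I: 1
  N: 2

5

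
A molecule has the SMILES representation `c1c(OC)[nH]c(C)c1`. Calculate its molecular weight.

Atom tally by fragment:
  pyrrole ring core → C:4 H:5 N:1
  (− 2 ring H displaced by substituents)
  + OCH3 → C:1 H:3 O:1
  + CH3 → C:1 H:3
Element totals:
  C: 6
  H: 9
  N: 1
  O: 1
Molecular formula: C6H9NO.
  M = 6(12.011) + 9(1.008) + 14.007 + 15.999
    = 72.066 + 9.072 + 14.007 + 15.999 = 111.144

111.14 g/mol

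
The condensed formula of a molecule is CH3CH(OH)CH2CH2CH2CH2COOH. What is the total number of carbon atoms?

7

Atom tally by fragment:
  CH3 → C:1 H:3
  CH(OH) → C:1 H:2 O:1
  CH2 → C:1 H:2
  CH2 → C:1 H:2
  CH2 → C:1 H:2
  CH2COOH → C:2 H:3 O:2
Element totals:
  C: 7
  H: 14
  O: 3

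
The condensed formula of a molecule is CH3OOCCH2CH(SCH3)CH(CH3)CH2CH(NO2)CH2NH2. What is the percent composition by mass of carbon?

45.44%

Atom tally by fragment:
  CH3OOCCH2 → C:3 H:5 O:2
  CH(SCH3) → C:2 H:4 S:1
  CH(CH3) → C:2 H:4
  CH2 → C:1 H:2
  CH(NO2) → C:1 H:1 N:1 O:2
  CH2NH2 → C:1 H:4 N:1
Element totals:
  C: 10
  H: 20
  N: 2
  O: 4
  S: 1
Molecular formula: C10H20N2O4S.
Molar mass = 264.340 g/mol.
Mass from C: 10 × 12.011 = 120.110 g/mol.
%C = 120.110 / 264.340 × 100 = 45.44%.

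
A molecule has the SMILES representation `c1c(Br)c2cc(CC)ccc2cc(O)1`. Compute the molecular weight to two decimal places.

251.12 g/mol

Atom tally by fragment:
  naphthalene ring system core → C:10 H:8
  (− 3 ring H displaced by substituents)
  + Br → Br:1
  + C2H5 → C:2 H:5
  + OH → O:1 H:1
Element totals:
  C: 12
  H: 11
  Br: 1
  O: 1
Molecular formula: C12H11BrO.
  M = 12(12.011) + 11(1.008) + 79.904 + 15.999
    = 144.132 + 11.088 + 79.904 + 15.999 = 251.123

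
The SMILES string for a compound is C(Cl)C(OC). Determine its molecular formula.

C3H7ClO

Atom tally by fragment:
  ClCH2 → C:1 H:2 Cl:1
  CH2OCH3 → C:2 H:5 O:1
Element totals:
  C: 3
  H: 7
  Cl: 1
  O: 1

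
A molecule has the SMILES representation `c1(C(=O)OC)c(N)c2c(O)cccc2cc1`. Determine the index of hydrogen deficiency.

Atom tally by fragment:
  naphthalene ring system core → C:10 H:8
  (− 3 ring H displaced by substituents)
  + COOCH3 → C:2 H:3 O:2
  + NH2 → N:1 H:2
  + OH → O:1 H:1
Element totals:
  C: 12
  H: 11
  N: 1
  O: 3
Molecular formula: C12H11NO3.
DoU = (2C + 2 + N − H − X) / 2 = (2·12 + 2 + 1 − 11 − 0) / 2 = 8.

8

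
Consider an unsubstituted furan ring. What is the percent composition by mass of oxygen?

23.50%

Atom tally by fragment:
  furan ring core → C:4 H:4 O:1
Element totals:
  C: 4
  H: 4
  O: 1
Molecular formula: C4H4O.
Molar mass = 68.075 g/mol.
Mass from O: 1 × 15.999 = 15.999 g/mol.
%O = 15.999 / 68.075 × 100 = 23.50%.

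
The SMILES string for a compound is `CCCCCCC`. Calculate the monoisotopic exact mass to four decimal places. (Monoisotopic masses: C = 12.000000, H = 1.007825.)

Atom tally by fragment:
  CH3 → C:1 H:3
  CH2 → C:1 H:2
  CH2 → C:1 H:2
  CH2 → C:1 H:2
  CH2 → C:1 H:2
  CH2 → C:1 H:2
  CH3 → C:1 H:3
Element totals:
  C: 7
  H: 16
Molecular formula: C7H16.
  M = 7(12.0) + 16(1.007825)
    = 84.000000 + 16.125200 = 100.125200

100.1252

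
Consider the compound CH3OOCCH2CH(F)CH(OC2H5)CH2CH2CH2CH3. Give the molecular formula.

Atom tally by fragment:
  CH3OOCCH2 → C:3 H:5 O:2
  CH(F) → C:1 H:1 F:1
  CH(OC2H5) → C:3 H:6 O:1
  CH2 → C:1 H:2
  CH2 → C:1 H:2
  CH2 → C:1 H:2
  CH3 → C:1 H:3
Element totals:
  C: 11
  H: 21
  F: 1
  O: 3

C11H21FO3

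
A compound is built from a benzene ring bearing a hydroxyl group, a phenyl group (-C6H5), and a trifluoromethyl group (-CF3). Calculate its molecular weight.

238.21 g/mol

Atom tally by fragment:
  benzene ring core → C:6 H:6
  (− 3 ring H displaced by substituents)
  + OH → O:1 H:1
  + C6H5 → C:6 H:5
  + CF3 → C:1 F:3
Element totals:
  C: 13
  H: 9
  F: 3
  O: 1
Molecular formula: C13H9F3O.
  M = 13(12.011) + 9(1.008) + 3(18.998) + 15.999
    = 156.143 + 9.072 + 56.994 + 15.999 = 238.208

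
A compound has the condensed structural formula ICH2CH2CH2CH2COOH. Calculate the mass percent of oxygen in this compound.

Element totals:
  C: 5
  H: 9
  I: 1
  O: 2
Molecular formula: C5H9IO2.
Molar mass = 228.029 g/mol.
Mass from O: 2 × 15.999 = 31.998 g/mol.
%O = 31.998 / 228.029 × 100 = 14.03%.

14.03%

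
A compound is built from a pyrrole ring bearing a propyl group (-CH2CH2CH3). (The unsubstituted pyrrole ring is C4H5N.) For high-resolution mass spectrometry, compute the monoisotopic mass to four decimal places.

109.0891

Atom tally by fragment:
  pyrrole ring core → C:4 H:5 N:1
  (− 1 ring H displaced by substituents)
  + CH2CH2CH3 → C:3 H:7
Element totals:
  C: 7
  H: 11
  N: 1
Molecular formula: C7H11N.
  M = 7(12.0) + 11(1.007825) + 14.003074
    = 84.000000 + 11.086075 + 14.003074 = 109.089149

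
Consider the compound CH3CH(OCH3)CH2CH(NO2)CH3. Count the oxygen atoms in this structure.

Element totals:
  C: 6
  H: 13
  N: 1
  O: 3

3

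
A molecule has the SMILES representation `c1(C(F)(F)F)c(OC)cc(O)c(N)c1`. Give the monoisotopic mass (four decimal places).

Atom tally by fragment:
  benzene ring core → C:6 H:6
  (− 4 ring H displaced by substituents)
  + CF3 → C:1 F:3
  + OCH3 → C:1 H:3 O:1
  + OH → O:1 H:1
  + NH2 → N:1 H:2
Element totals:
  C: 8
  H: 8
  F: 3
  N: 1
  O: 2
Molecular formula: C8H8F3NO2.
  M = 8(12.0) + 8(1.007825) + 3(18.998403) + 14.003074 + 2(15.994915)
    = 96.000000 + 8.062600 + 56.995209 + 14.003074 + 31.989830 = 207.050713

207.0507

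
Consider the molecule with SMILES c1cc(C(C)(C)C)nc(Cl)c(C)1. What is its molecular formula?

C10H14ClN

Atom tally by fragment:
  pyridine ring core → C:5 H:5 N:1
  (− 3 ring H displaced by substituents)
  + C(CH3)3 → C:4 H:9
  + Cl → Cl:1
  + CH3 → C:1 H:3
Element totals:
  C: 10
  H: 14
  Cl: 1
  N: 1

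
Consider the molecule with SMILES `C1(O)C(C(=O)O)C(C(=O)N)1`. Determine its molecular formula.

C5H7NO4

Atom tally by fragment:
  cyclopropane ring core → C:3 H:6
  (− 3 ring H displaced by substituents)
  + OH → O:1 H:1
  + COOH → C:1 H:1 O:2
  + CONH2 → C:1 H:2 O:1 N:1
Element totals:
  C: 5
  H: 7
  N: 1
  O: 4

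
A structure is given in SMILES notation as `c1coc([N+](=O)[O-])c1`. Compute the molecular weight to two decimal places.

Atom tally by fragment:
  furan ring core → C:4 H:4 O:1
  (− 1 ring H displaced by substituents)
  + NO2 → N:1 O:2
Element totals:
  C: 4
  H: 3
  N: 1
  O: 3
Molecular formula: C4H3NO3.
  M = 4(12.011) + 3(1.008) + 14.007 + 3(15.999)
    = 48.044 + 3.024 + 14.007 + 47.997 = 113.072

113.07 g/mol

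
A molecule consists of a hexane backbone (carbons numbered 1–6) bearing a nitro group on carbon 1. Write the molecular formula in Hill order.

C6H13NO2

Atom tally by fragment:
  O2NCH2 → C:1 H:2 N:1 O:2
  CH2 → C:1 H:2
  CH2 → C:1 H:2
  CH2 → C:1 H:2
  CH2 → C:1 H:2
  CH3 → C:1 H:3
Element totals:
  C: 6
  H: 13
  N: 1
  O: 2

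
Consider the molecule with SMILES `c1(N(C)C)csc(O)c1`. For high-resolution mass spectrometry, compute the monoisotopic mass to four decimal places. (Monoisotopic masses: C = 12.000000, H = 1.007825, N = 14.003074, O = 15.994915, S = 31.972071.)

Atom tally by fragment:
  thiophene ring core → C:4 H:4 S:1
  (− 2 ring H displaced by substituents)
  + N(CH3)2 → N:1 C:2 H:6
  + OH → O:1 H:1
Element totals:
  C: 6
  H: 9
  N: 1
  O: 1
  S: 1
Molecular formula: C6H9NOS.
  M = 6(12.0) + 9(1.007825) + 14.003074 + 15.994915 + 31.972071
    = 72.000000 + 9.070425 + 14.003074 + 15.994915 + 31.972071 = 143.040485

143.0405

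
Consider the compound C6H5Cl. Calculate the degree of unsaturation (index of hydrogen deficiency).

4

Element totals:
  C: 6
  H: 5
  Cl: 1
Molecular formula: C6H5Cl.
DoU = (2C + 2 + N − H − X) / 2 = (2·6 + 2 + 0 − 5 − 1) / 2 = 4.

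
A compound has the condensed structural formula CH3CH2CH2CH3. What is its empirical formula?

C2H5

Atom tally by fragment:
  CH3 → C:1 H:3
  CH2 → C:1 H:2
  CH2 → C:1 H:2
  CH3 → C:1 H:3
Element totals:
  C: 4
  H: 10
Molecular formula: C4H10.
gcd of subscripts = 2; dividing each by 2:
  C: 4/2 = 2
  H: 10/2 = 5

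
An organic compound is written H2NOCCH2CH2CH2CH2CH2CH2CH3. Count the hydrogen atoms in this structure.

Element totals:
  C: 8
  H: 17
  N: 1
  O: 1

17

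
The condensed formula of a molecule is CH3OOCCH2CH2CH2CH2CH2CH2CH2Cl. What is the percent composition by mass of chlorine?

Element totals:
  C: 9
  H: 17
  Cl: 1
  O: 2
Molecular formula: C9H17ClO2.
Molar mass = 192.683 g/mol.
Mass from Cl: 1 × 35.45 = 35.450 g/mol.
%Cl = 35.450 / 192.683 × 100 = 18.40%.

18.40%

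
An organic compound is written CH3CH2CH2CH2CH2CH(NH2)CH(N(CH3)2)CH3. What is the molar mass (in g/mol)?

172.32 g/mol

Atom tally by fragment:
  CH3 → C:1 H:3
  CH2 → C:1 H:2
  CH2 → C:1 H:2
  CH2 → C:1 H:2
  CH2 → C:1 H:2
  CH(NH2) → C:1 H:3 N:1
  CH(N(CH3)2) → C:3 H:7 N:1
  CH3 → C:1 H:3
Element totals:
  C: 10
  H: 24
  N: 2
Molecular formula: C10H24N2.
  M = 10(12.011) + 24(1.008) + 2(14.007)
    = 120.110 + 24.192 + 28.014 = 172.316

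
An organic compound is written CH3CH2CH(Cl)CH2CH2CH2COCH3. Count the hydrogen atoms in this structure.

Element totals:
  C: 8
  H: 15
  Cl: 1
  O: 1

15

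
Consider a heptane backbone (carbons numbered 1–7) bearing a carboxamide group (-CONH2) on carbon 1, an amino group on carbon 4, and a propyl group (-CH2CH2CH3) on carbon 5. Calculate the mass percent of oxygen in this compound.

Atom tally by fragment:
  H2NOCCH2 → C:2 H:4 O:1 N:1
  CH2 → C:1 H:2
  CH2 → C:1 H:2
  CH(NH2) → C:1 H:3 N:1
  CH(CH2CH2CH3) → C:4 H:8
  CH2 → C:1 H:2
  CH3 → C:1 H:3
Element totals:
  C: 11
  H: 24
  N: 2
  O: 1
Molecular formula: C11H24N2O.
Molar mass = 200.326 g/mol.
Mass from O: 1 × 15.999 = 15.999 g/mol.
%O = 15.999 / 200.326 × 100 = 7.99%.

7.99%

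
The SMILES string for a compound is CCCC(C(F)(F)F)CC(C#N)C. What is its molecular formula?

Atom tally by fragment:
  CH3 → C:1 H:3
  CH2 → C:1 H:2
  CH2 → C:1 H:2
  CH(CF3) → C:2 H:1 F:3
  CH2 → C:1 H:2
  CH(CN) → C:2 H:1 N:1
  CH3 → C:1 H:3
Element totals:
  C: 9
  H: 14
  F: 3
  N: 1

C9H14F3N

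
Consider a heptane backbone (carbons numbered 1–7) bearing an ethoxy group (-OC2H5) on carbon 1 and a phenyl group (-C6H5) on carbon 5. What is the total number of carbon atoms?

15

Atom tally by fragment:
  C2H5OCH2 → C:3 H:7 O:1
  CH2 → C:1 H:2
  CH2 → C:1 H:2
  CH2 → C:1 H:2
  CH(C6H5) → C:7 H:6
  CH2 → C:1 H:2
  CH3 → C:1 H:3
Element totals:
  C: 15
  H: 24
  O: 1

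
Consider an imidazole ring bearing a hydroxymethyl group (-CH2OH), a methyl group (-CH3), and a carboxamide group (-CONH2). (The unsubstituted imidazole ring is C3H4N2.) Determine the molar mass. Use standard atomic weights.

Atom tally by fragment:
  imidazole ring core → C:3 H:4 N:2
  (− 3 ring H displaced by substituents)
  + CH2OH → C:1 H:3 O:1
  + CH3 → C:1 H:3
  + CONH2 → C:1 H:2 O:1 N:1
Element totals:
  C: 6
  H: 9
  N: 3
  O: 2
Molecular formula: C6H9N3O2.
  M = 6(12.011) + 9(1.008) + 3(14.007) + 2(15.999)
    = 72.066 + 9.072 + 42.021 + 31.998 = 155.157

155.16 g/mol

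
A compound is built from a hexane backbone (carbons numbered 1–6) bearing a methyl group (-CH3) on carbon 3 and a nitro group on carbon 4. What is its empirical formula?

C7H15NO2

Atom tally by fragment:
  CH3 → C:1 H:3
  CH2 → C:1 H:2
  CH(CH3) → C:2 H:4
  CH(NO2) → C:1 H:1 N:1 O:2
  CH2 → C:1 H:2
  CH3 → C:1 H:3
Element totals:
  C: 7
  H: 15
  N: 1
  O: 2
Molecular formula: C7H15NO2.
gcd of subscripts (7, 15, 1, 2) = 1, so the empirical formula equals the molecular formula.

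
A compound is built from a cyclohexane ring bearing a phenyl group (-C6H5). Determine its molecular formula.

Atom tally by fragment:
  cyclohexane ring core → C:6 H:12
  (− 1 ring H displaced by substituents)
  + C6H5 → C:6 H:5
Element totals:
  C: 12
  H: 16

C12H16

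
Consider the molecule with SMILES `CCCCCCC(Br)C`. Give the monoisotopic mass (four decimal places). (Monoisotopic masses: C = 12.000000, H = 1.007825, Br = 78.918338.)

192.0514

Atom tally by fragment:
  CH3 → C:1 H:3
  CH2 → C:1 H:2
  CH2 → C:1 H:2
  CH2 → C:1 H:2
  CH2 → C:1 H:2
  CH2 → C:1 H:2
  CH(Br) → C:1 H:1 Br:1
  CH3 → C:1 H:3
Element totals:
  C: 8
  H: 17
  Br: 1
Molecular formula: C8H17Br.
  M = 8(12.0) + 17(1.007825) + 78.918338
    = 96.000000 + 17.133025 + 78.918338 = 192.051363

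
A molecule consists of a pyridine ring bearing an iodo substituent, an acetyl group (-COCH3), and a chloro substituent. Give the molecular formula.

Atom tally by fragment:
  pyridine ring core → C:5 H:5 N:1
  (− 3 ring H displaced by substituents)
  + I → I:1
  + COCH3 → C:2 H:3 O:1
  + Cl → Cl:1
Element totals:
  C: 7
  H: 5
  Cl: 1
  I: 1
  N: 1
  O: 1

C7H5ClINO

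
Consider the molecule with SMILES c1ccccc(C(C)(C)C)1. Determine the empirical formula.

Atom tally by fragment:
  benzene ring core → C:6 H:6
  (− 1 ring H displaced by substituents)
  + C(CH3)3 → C:4 H:9
Element totals:
  C: 10
  H: 14
Molecular formula: C10H14.
gcd of subscripts = 2; dividing each by 2:
  C: 10/2 = 5
  H: 14/2 = 7

C5H7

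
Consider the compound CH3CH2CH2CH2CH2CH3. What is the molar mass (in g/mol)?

Atom tally by fragment:
  CH3 → C:1 H:3
  CH2 → C:1 H:2
  CH2 → C:1 H:2
  CH2 → C:1 H:2
  CH2 → C:1 H:2
  CH3 → C:1 H:3
Element totals:
  C: 6
  H: 14
Molecular formula: C6H14.
  M = 6(12.011) + 14(1.008)
    = 72.066 + 14.112 = 86.178

86.18 g/mol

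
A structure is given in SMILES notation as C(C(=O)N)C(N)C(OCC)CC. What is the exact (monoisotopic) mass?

174.1368

Atom tally by fragment:
  H2NOCCH2 → C:2 H:4 O:1 N:1
  CH(NH2) → C:1 H:3 N:1
  CH(OC2H5) → C:3 H:6 O:1
  CH2 → C:1 H:2
  CH3 → C:1 H:3
Element totals:
  C: 8
  H: 18
  N: 2
  O: 2
Molecular formula: C8H18N2O2.
  M = 8(12.0) + 18(1.007825) + 2(14.003074) + 2(15.994915)
    = 96.000000 + 18.140850 + 28.006148 + 31.989830 = 174.136828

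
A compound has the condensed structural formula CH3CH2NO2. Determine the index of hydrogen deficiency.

1

Atom tally by fragment:
  CH3 → C:1 H:3
  CH2NO2 → C:1 H:2 N:1 O:2
Element totals:
  C: 2
  H: 5
  N: 1
  O: 2
Molecular formula: C2H5NO2.
DoU = (2C + 2 + N − H − X) / 2 = (2·2 + 2 + 1 − 5 − 0) / 2 = 1.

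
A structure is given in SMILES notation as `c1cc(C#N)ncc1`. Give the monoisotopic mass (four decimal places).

104.0374

Atom tally by fragment:
  pyridine ring core → C:5 H:5 N:1
  (− 1 ring H displaced by substituents)
  + CN → C:1 N:1
Element totals:
  C: 6
  H: 4
  N: 2
Molecular formula: C6H4N2.
  M = 6(12.0) + 4(1.007825) + 2(14.003074)
    = 72.000000 + 4.031300 + 28.006148 = 104.037448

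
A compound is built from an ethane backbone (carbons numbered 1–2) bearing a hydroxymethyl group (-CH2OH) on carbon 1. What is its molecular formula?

Atom tally by fragment:
  HOCH2CH2 → C:2 H:5 O:1
  CH3 → C:1 H:3
Element totals:
  C: 3
  H: 8
  O: 1

C3H8O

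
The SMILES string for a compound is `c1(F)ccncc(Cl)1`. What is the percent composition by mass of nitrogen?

10.65%

Atom tally by fragment:
  pyridine ring core → C:5 H:5 N:1
  (− 2 ring H displaced by substituents)
  + F → F:1
  + Cl → Cl:1
Element totals:
  C: 5
  H: 3
  Cl: 1
  F: 1
  N: 1
Molecular formula: C5H3ClFN.
Molar mass = 131.534 g/mol.
Mass from N: 1 × 14.007 = 14.007 g/mol.
%N = 14.007 / 131.534 × 100 = 10.65%.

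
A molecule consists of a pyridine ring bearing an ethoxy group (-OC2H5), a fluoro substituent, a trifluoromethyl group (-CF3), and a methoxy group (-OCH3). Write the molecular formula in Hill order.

C9H9F4NO2

Atom tally by fragment:
  pyridine ring core → C:5 H:5 N:1
  (− 4 ring H displaced by substituents)
  + OC2H5 → C:2 H:5 O:1
  + F → F:1
  + CF3 → C:1 F:3
  + OCH3 → C:1 H:3 O:1
Element totals:
  C: 9
  H: 9
  F: 4
  N: 1
  O: 2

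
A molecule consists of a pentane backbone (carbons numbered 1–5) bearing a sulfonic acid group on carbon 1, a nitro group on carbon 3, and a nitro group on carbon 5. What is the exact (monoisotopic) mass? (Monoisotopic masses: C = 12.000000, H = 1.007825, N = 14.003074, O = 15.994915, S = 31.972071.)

Atom tally by fragment:
  HO3SCH2 → C:1 H:3 S:1 O:3
  CH2 → C:1 H:2
  CH(NO2) → C:1 H:1 N:1 O:2
  CH2 → C:1 H:2
  CH2NO2 → C:1 H:2 N:1 O:2
Element totals:
  C: 5
  H: 10
  N: 2
  O: 7
  S: 1
Molecular formula: C5H10N2O7S.
  M = 5(12.0) + 10(1.007825) + 2(14.003074) + 7(15.994915) + 31.972071
    = 60.000000 + 10.078250 + 28.006148 + 111.964405 + 31.972071 = 242.020874

242.0209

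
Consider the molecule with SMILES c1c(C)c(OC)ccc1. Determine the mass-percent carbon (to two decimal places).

Atom tally by fragment:
  benzene ring core → C:6 H:6
  (− 2 ring H displaced by substituents)
  + CH3 → C:1 H:3
  + OCH3 → C:1 H:3 O:1
Element totals:
  C: 8
  H: 10
  O: 1
Molecular formula: C8H10O.
Molar mass = 122.167 g/mol.
Mass from C: 8 × 12.011 = 96.088 g/mol.
%C = 96.088 / 122.167 × 100 = 78.65%.

78.65%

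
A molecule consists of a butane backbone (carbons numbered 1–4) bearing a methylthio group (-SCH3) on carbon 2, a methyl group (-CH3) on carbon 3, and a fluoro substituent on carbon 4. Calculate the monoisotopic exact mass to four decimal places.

136.0722

Atom tally by fragment:
  CH3 → C:1 H:3
  CH(SCH3) → C:2 H:4 S:1
  CH(CH3) → C:2 H:4
  CH2F → C:1 H:2 F:1
Element totals:
  C: 6
  H: 13
  F: 1
  S: 1
Molecular formula: C6H13FS.
  M = 6(12.0) + 13(1.007825) + 18.998403 + 31.972071
    = 72.000000 + 13.101725 + 18.998403 + 31.972071 = 136.072199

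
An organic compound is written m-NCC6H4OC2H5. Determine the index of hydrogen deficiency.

6

Atom tally by fragment:
  benzene ring core → C:6 H:6
  (− 2 ring H displaced by substituents)
  + CN → C:1 N:1
  + OC2H5 → C:2 H:5 O:1
Element totals:
  C: 9
  H: 9
  N: 1
  O: 1
Molecular formula: C9H9NO.
DoU = (2C + 2 + N − H − X) / 2 = (2·9 + 2 + 1 − 9 − 0) / 2 = 6.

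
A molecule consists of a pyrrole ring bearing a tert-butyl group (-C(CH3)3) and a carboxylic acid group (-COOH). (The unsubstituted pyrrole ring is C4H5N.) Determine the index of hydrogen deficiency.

Atom tally by fragment:
  pyrrole ring core → C:4 H:5 N:1
  (− 2 ring H displaced by substituents)
  + C(CH3)3 → C:4 H:9
  + COOH → C:1 H:1 O:2
Element totals:
  C: 9
  H: 13
  N: 1
  O: 2
Molecular formula: C9H13NO2.
DoU = (2C + 2 + N − H − X) / 2 = (2·9 + 2 + 1 − 13 − 0) / 2 = 4.

4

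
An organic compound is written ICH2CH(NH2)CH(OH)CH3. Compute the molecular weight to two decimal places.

215.03 g/mol

Atom tally by fragment:
  ICH2 → C:1 H:2 I:1
  CH(NH2) → C:1 H:3 N:1
  CH(OH) → C:1 H:2 O:1
  CH3 → C:1 H:3
Element totals:
  C: 4
  H: 10
  I: 1
  N: 1
  O: 1
Molecular formula: C4H10INO.
  M = 4(12.011) + 10(1.008) + 126.904 + 14.007 + 15.999
    = 48.044 + 10.080 + 126.904 + 14.007 + 15.999 = 215.034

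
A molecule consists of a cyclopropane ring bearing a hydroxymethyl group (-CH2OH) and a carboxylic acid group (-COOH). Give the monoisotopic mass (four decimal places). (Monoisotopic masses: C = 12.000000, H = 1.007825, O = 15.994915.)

Atom tally by fragment:
  cyclopropane ring core → C:3 H:6
  (− 2 ring H displaced by substituents)
  + CH2OH → C:1 H:3 O:1
  + COOH → C:1 H:1 O:2
Element totals:
  C: 5
  H: 8
  O: 3
Molecular formula: C5H8O3.
  M = 5(12.0) + 8(1.007825) + 3(15.994915)
    = 60.000000 + 8.062600 + 47.984745 = 116.047345

116.0473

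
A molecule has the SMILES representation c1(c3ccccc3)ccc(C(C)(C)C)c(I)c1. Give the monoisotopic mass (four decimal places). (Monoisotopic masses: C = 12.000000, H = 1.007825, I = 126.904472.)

Atom tally by fragment:
  benzene ring core → C:6 H:6
  (− 3 ring H displaced by substituents)
  + C6H5 → C:6 H:5
  + C(CH3)3 → C:4 H:9
  + I → I:1
Element totals:
  C: 16
  H: 17
  I: 1
Molecular formula: C16H17I.
  M = 16(12.0) + 17(1.007825) + 126.904472
    = 192.000000 + 17.133025 + 126.904472 = 336.037497

336.0375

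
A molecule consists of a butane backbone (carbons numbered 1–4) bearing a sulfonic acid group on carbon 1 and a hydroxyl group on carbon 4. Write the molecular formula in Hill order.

C4H10O4S

Atom tally by fragment:
  HO3SCH2 → C:1 H:3 S:1 O:3
  CH2 → C:1 H:2
  CH2 → C:1 H:2
  CH2OH → C:1 H:3 O:1
Element totals:
  C: 4
  H: 10
  O: 4
  S: 1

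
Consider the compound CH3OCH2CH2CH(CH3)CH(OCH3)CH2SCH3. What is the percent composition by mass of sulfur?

16.67%

Atom tally by fragment:
  CH3OCH2 → C:2 H:5 O:1
  CH2 → C:1 H:2
  CH(CH3) → C:2 H:4
  CH(OCH3) → C:2 H:4 O:1
  CH2SCH3 → C:2 H:5 S:1
Element totals:
  C: 9
  H: 20
  O: 2
  S: 1
Molecular formula: C9H20O2S.
Molar mass = 192.317 g/mol.
Mass from S: 1 × 32.06 = 32.060 g/mol.
%S = 32.060 / 192.317 × 100 = 16.67%.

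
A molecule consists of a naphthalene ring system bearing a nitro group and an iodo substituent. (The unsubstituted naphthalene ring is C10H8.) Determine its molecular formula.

C10H6INO2

Atom tally by fragment:
  naphthalene ring system core → C:10 H:8
  (− 2 ring H displaced by substituents)
  + NO2 → N:1 O:2
  + I → I:1
Element totals:
  C: 10
  H: 6
  I: 1
  N: 1
  O: 2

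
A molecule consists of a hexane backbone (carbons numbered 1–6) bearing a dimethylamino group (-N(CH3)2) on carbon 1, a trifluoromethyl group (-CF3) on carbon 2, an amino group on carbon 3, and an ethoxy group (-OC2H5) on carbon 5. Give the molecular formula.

C11H23F3N2O

Atom tally by fragment:
  (CH3)2NCH2 → C:3 H:8 N:1
  CH(CF3) → C:2 H:1 F:3
  CH(NH2) → C:1 H:3 N:1
  CH2 → C:1 H:2
  CH(OC2H5) → C:3 H:6 O:1
  CH3 → C:1 H:3
Element totals:
  C: 11
  H: 23
  F: 3
  N: 2
  O: 1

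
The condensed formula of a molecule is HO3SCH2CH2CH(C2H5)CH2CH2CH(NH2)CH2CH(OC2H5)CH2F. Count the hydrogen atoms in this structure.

28

Element totals:
  C: 13
  H: 28
  F: 1
  N: 1
  O: 4
  S: 1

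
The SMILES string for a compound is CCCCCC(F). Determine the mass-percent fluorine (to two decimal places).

Atom tally by fragment:
  CH3 → C:1 H:3
  CH2 → C:1 H:2
  CH2 → C:1 H:2
  CH2 → C:1 H:2
  CH2 → C:1 H:2
  CH2F → C:1 H:2 F:1
Element totals:
  C: 6
  H: 13
  F: 1
Molecular formula: C6H13F.
Molar mass = 104.168 g/mol.
Mass from F: 1 × 18.998 = 18.998 g/mol.
%F = 18.998 / 104.168 × 100 = 18.24%.

18.24%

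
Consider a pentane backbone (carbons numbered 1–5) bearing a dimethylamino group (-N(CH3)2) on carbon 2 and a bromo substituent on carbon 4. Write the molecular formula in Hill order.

C7H16BrN

Atom tally by fragment:
  CH3 → C:1 H:3
  CH(N(CH3)2) → C:3 H:7 N:1
  CH2 → C:1 H:2
  CH(Br) → C:1 H:1 Br:1
  CH3 → C:1 H:3
Element totals:
  C: 7
  H: 16
  Br: 1
  N: 1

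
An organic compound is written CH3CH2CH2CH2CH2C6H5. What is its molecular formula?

C11H16

Atom tally by fragment:
  CH3 → C:1 H:3
  CH2 → C:1 H:2
  CH2 → C:1 H:2
  CH2 → C:1 H:2
  CH2C6H5 → C:7 H:7
Element totals:
  C: 11
  H: 16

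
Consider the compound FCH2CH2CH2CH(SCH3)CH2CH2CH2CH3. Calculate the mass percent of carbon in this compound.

60.62%

Element totals:
  C: 9
  H: 19
  F: 1
  S: 1
Molecular formula: C9H19FS.
Molar mass = 178.309 g/mol.
Mass from C: 9 × 12.011 = 108.099 g/mol.
%C = 108.099 / 178.309 × 100 = 60.62%.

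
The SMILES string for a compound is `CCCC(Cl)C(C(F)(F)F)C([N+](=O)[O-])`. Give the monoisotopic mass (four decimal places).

Atom tally by fragment:
  CH3 → C:1 H:3
  CH2 → C:1 H:2
  CH2 → C:1 H:2
  CH(Cl) → C:1 H:1 Cl:1
  CH(CF3) → C:2 H:1 F:3
  CH2NO2 → C:1 H:2 N:1 O:2
Element totals:
  C: 7
  H: 11
  Cl: 1
  F: 3
  N: 1
  O: 2
Molecular formula: C7H11ClF3NO2.
  M = 7(12.0) + 11(1.007825) + 34.968853 + 3(18.998403) + 14.003074 + 2(15.994915)
    = 84.000000 + 11.086075 + 34.968853 + 56.995209 + 14.003074 + 31.989830 = 233.043041

233.0430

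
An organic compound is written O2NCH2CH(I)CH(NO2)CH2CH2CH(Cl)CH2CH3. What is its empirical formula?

Atom tally by fragment:
  O2NCH2 → C:1 H:2 N:1 O:2
  CH(I) → C:1 H:1 I:1
  CH(NO2) → C:1 H:1 N:1 O:2
  CH2 → C:1 H:2
  CH2 → C:1 H:2
  CH(Cl) → C:1 H:1 Cl:1
  CH2 → C:1 H:2
  CH3 → C:1 H:3
Element totals:
  C: 8
  H: 14
  Cl: 1
  I: 1
  N: 2
  O: 4
Molecular formula: C8H14ClIN2O4.
gcd of subscripts (8, 1, 14, 1, 2, 4) = 1, so the empirical formula equals the molecular formula.

C8H14ClIN2O4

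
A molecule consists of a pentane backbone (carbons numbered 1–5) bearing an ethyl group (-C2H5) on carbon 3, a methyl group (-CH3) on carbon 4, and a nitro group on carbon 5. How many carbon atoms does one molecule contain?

8

Atom tally by fragment:
  CH3 → C:1 H:3
  CH2 → C:1 H:2
  CH(C2H5) → C:3 H:6
  CH(CH3) → C:2 H:4
  CH2NO2 → C:1 H:2 N:1 O:2
Element totals:
  C: 8
  H: 17
  N: 1
  O: 2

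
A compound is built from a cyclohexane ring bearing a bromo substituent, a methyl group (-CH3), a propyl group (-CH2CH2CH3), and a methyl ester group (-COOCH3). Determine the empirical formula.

Atom tally by fragment:
  cyclohexane ring core → C:6 H:12
  (− 4 ring H displaced by substituents)
  + Br → Br:1
  + CH3 → C:1 H:3
  + CH2CH2CH3 → C:3 H:7
  + COOCH3 → C:2 H:3 O:2
Element totals:
  C: 12
  H: 21
  Br: 1
  O: 2
Molecular formula: C12H21BrO2.
gcd of subscripts (1, 12, 21, 2) = 1, so the empirical formula equals the molecular formula.

C12H21BrO2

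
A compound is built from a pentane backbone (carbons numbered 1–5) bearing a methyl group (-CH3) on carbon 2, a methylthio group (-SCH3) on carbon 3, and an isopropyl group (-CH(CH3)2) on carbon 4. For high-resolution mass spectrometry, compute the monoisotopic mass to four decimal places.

174.1442

Atom tally by fragment:
  CH3 → C:1 H:3
  CH(CH3) → C:2 H:4
  CH(SCH3) → C:2 H:4 S:1
  CH(CH(CH3)2) → C:4 H:8
  CH3 → C:1 H:3
Element totals:
  C: 10
  H: 22
  S: 1
Molecular formula: C10H22S.
  M = 10(12.0) + 22(1.007825) + 31.972071
    = 120.000000 + 22.172150 + 31.972071 = 174.144221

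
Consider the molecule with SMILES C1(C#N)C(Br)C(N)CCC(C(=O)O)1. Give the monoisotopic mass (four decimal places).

246.0004

Atom tally by fragment:
  cyclohexane ring core → C:6 H:12
  (− 4 ring H displaced by substituents)
  + CN → C:1 N:1
  + Br → Br:1
  + NH2 → N:1 H:2
  + COOH → C:1 H:1 O:2
Element totals:
  C: 8
  H: 11
  Br: 1
  N: 2
  O: 2
Molecular formula: C8H11BrN2O2.
  M = 8(12.0) + 11(1.007825) + 78.918338 + 2(14.003074) + 2(15.994915)
    = 96.000000 + 11.086075 + 78.918338 + 28.006148 + 31.989830 = 246.000391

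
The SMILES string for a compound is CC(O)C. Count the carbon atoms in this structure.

Atom tally by fragment:
  CH3 → C:1 H:3
  CH(OH) → C:1 H:2 O:1
  CH3 → C:1 H:3
Element totals:
  C: 3
  H: 8
  O: 1

3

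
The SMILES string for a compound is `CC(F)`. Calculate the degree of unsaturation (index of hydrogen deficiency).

Atom tally by fragment:
  CH3 → C:1 H:3
  CH2F → C:1 H:2 F:1
Element totals:
  C: 2
  H: 5
  F: 1
Molecular formula: C2H5F.
DoU = (2C + 2 + N − H − X) / 2 = (2·2 + 2 + 0 − 5 − 1) / 2 = 0.

0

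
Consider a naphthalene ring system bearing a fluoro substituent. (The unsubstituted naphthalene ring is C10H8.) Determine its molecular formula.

Atom tally by fragment:
  naphthalene ring system core → C:10 H:8
  (− 1 ring H displaced by substituents)
  + F → F:1
Element totals:
  C: 10
  H: 7
  F: 1

C10H7F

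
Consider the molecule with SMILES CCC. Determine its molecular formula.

C3H8

Atom tally by fragment:
  CH3 → C:1 H:3
  CH2 → C:1 H:2
  CH3 → C:1 H:3
Element totals:
  C: 3
  H: 8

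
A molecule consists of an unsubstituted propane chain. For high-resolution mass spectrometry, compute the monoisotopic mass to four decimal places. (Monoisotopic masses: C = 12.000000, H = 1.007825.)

44.0626

Atom tally by fragment:
  CH3 → C:1 H:3
  CH2 → C:1 H:2
  CH3 → C:1 H:3
Element totals:
  C: 3
  H: 8
Molecular formula: C3H8.
  M = 3(12.0) + 8(1.007825)
    = 36.000000 + 8.062600 = 44.062600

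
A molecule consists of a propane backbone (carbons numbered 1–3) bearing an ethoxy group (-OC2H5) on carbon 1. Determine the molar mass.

Atom tally by fragment:
  C2H5OCH2 → C:3 H:7 O:1
  CH2 → C:1 H:2
  CH3 → C:1 H:3
Element totals:
  C: 5
  H: 12
  O: 1
Molecular formula: C5H12O.
  M = 5(12.011) + 12(1.008) + 15.999
    = 60.055 + 12.096 + 15.999 = 88.150

88.15 g/mol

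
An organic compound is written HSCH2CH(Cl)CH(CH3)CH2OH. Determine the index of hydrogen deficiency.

0

Atom tally by fragment:
  HSCH2 → C:1 H:3 S:1
  CH(Cl) → C:1 H:1 Cl:1
  CH(CH3) → C:2 H:4
  CH2OH → C:1 H:3 O:1
Element totals:
  C: 5
  H: 11
  Cl: 1
  O: 1
  S: 1
Molecular formula: C5H11ClOS.
DoU = (2C + 2 + N − H − X) / 2 = (2·5 + 2 + 0 − 11 − 1) / 2 = 0.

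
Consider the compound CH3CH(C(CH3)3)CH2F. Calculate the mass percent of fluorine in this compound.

16.07%

Atom tally by fragment:
  CH3 → C:1 H:3
  CH(C(CH3)3) → C:5 H:10
  CH2F → C:1 H:2 F:1
Element totals:
  C: 7
  H: 15
  F: 1
Molecular formula: C7H15F.
Molar mass = 118.195 g/mol.
Mass from F: 1 × 18.998 = 18.998 g/mol.
%F = 18.998 / 118.195 × 100 = 16.07%.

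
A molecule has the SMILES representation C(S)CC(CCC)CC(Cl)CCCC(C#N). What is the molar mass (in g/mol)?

261.85 g/mol

Atom tally by fragment:
  HSCH2 → C:1 H:3 S:1
  CH2 → C:1 H:2
  CH(CH2CH2CH3) → C:4 H:8
  CH2 → C:1 H:2
  CH(Cl) → C:1 H:1 Cl:1
  CH2 → C:1 H:2
  CH2 → C:1 H:2
  CH2 → C:1 H:2
  CH2CN → C:2 H:2 N:1
Element totals:
  C: 13
  H: 24
  Cl: 1
  N: 1
  S: 1
Molecular formula: C13H24ClNS.
  M = 13(12.011) + 24(1.008) + 35.45 + 14.007 + 32.06
    = 156.143 + 24.192 + 35.450 + 14.007 + 32.060 = 261.852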